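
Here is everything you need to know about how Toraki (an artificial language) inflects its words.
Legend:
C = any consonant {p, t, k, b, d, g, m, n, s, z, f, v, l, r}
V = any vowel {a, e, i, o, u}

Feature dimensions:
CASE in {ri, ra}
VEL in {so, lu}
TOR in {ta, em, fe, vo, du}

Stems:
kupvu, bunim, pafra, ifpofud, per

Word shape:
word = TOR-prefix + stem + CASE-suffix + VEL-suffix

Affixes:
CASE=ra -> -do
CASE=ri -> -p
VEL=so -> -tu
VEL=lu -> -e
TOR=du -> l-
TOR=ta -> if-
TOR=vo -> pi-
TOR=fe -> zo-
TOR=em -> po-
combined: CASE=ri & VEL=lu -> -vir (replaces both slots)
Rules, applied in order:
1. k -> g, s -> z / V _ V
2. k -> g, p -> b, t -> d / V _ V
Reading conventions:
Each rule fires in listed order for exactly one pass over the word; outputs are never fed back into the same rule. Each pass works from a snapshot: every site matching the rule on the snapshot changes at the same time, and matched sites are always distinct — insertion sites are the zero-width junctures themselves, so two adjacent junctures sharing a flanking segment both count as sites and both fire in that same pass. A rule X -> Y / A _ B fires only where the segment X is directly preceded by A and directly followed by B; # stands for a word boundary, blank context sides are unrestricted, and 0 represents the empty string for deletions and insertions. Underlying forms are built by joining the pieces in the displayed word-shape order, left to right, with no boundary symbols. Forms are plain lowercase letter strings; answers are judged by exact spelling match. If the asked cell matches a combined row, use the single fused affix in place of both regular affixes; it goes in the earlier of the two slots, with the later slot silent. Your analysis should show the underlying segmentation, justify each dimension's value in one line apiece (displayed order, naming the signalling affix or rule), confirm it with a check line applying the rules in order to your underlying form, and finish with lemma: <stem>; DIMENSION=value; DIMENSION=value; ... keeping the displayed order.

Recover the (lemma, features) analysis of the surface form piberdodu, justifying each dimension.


underlying: pi-per-do-tu
CASE=ra - signalled by the affix -do
VEL=so - signalled by the affix -tu
TOR=vo - signalled by the affix pi-
check: piperdotu -> piperdotu -> piberdodu
lemma: per; CASE=ra; VEL=so; TOR=vo


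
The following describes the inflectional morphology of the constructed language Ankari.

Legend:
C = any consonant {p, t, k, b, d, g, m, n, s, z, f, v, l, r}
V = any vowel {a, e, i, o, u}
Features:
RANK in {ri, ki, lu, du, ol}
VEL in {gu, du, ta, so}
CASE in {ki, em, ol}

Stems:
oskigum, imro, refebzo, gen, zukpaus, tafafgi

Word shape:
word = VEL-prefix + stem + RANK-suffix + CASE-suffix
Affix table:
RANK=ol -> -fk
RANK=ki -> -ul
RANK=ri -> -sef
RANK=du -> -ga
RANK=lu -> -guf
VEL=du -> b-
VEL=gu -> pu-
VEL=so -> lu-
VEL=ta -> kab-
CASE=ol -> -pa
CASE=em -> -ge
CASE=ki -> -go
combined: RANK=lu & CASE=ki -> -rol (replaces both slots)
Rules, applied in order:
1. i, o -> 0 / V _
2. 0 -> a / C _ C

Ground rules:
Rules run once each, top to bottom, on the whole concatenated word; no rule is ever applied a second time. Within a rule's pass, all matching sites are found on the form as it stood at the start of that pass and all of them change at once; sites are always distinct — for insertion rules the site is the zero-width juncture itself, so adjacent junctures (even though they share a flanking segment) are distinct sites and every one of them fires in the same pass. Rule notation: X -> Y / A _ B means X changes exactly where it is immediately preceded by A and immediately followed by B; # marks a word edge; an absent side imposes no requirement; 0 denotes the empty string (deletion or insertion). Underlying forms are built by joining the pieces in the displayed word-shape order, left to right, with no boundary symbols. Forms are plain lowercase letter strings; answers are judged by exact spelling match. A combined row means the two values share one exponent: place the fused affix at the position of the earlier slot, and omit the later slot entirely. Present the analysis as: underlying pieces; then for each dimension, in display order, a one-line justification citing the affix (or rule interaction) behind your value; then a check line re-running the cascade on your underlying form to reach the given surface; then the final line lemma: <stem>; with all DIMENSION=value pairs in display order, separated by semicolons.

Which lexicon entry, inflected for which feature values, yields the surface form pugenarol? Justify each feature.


underlying: pu-gen-rol
RANK=lu - signalled by the combined affix row
VEL=gu - signalled by the affix pu-
CASE=ki - signalled by the combined affix row
check: pugenrol -> pugenrol -> pugenarol
lemma: gen; RANK=lu; VEL=gu; CASE=ki


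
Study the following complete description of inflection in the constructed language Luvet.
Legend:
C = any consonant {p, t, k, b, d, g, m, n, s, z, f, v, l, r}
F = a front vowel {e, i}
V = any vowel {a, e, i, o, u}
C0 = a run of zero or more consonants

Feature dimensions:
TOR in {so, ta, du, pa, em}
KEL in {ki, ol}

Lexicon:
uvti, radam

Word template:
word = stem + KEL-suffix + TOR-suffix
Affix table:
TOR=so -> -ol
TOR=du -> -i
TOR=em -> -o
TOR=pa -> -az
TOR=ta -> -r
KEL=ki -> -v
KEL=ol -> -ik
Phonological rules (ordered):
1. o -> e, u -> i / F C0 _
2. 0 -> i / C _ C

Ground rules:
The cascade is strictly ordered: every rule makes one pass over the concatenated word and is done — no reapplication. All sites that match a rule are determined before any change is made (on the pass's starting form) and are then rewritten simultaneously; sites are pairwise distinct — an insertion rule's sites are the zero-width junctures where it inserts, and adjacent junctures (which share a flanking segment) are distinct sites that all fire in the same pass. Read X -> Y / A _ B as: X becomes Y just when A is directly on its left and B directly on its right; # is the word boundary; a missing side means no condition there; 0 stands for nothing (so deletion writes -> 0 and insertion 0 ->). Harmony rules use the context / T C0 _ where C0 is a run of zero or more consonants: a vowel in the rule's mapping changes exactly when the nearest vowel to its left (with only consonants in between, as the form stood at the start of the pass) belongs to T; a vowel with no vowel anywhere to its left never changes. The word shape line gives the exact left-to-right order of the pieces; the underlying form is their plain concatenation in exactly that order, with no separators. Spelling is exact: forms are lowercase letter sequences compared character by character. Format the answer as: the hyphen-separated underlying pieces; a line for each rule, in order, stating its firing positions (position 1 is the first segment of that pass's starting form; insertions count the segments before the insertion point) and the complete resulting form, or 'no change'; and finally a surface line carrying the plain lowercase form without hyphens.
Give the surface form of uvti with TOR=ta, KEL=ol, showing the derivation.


underlying: uvti-ik-r
1. o -> e, u -> i / F C0 _: no change
2. 0 -> i / C _ C: inserts after position(s) 2, 6: uvitiikir
surface: uvitiikir


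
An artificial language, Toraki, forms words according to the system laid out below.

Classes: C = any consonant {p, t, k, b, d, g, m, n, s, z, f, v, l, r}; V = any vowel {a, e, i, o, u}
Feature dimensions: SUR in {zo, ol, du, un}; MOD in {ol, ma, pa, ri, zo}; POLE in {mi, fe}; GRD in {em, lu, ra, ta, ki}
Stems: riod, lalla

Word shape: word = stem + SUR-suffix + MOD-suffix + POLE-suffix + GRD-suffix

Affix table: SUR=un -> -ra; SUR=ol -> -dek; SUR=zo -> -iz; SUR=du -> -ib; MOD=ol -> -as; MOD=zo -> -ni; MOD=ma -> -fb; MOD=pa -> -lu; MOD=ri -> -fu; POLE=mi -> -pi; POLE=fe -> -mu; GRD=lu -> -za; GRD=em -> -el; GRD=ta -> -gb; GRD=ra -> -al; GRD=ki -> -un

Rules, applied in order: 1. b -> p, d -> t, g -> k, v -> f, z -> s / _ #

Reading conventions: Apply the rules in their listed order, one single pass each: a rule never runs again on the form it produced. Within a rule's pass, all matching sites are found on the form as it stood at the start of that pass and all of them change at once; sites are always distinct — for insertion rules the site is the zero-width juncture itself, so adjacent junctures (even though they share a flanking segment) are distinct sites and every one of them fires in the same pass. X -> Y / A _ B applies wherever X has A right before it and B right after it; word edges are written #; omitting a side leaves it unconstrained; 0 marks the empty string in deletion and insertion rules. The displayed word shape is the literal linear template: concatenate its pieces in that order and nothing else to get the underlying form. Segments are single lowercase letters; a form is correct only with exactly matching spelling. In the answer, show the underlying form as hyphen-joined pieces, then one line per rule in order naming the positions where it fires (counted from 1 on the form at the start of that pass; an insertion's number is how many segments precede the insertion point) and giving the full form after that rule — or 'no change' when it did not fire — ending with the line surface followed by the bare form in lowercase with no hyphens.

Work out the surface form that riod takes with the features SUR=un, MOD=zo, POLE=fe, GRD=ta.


underlying: riod-ra-ni-mu-gb
1. b -> p, d -> t, g -> k, v -> f, z -> s / _ #: fires at position(s) 12: riodranimugp
surface: riodranimugp


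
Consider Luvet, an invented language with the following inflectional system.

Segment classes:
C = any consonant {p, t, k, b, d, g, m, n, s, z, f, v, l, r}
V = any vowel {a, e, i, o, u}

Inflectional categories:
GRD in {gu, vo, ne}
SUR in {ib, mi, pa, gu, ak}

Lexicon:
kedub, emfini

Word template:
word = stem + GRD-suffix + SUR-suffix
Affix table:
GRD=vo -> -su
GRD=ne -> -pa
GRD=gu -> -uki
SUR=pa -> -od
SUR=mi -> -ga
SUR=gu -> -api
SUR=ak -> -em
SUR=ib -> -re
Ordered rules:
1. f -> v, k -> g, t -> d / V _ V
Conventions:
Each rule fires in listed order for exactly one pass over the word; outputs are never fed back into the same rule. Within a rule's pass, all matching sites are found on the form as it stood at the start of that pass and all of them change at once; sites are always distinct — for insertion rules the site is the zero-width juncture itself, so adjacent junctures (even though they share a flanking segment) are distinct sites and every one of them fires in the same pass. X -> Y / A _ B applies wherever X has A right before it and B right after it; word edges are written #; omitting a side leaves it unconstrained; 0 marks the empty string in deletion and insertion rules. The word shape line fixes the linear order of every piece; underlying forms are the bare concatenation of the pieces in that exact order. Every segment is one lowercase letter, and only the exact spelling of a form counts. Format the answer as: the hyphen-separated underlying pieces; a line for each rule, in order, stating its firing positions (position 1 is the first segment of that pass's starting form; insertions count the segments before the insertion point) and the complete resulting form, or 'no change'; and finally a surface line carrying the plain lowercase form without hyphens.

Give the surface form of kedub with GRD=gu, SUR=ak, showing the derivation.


underlying: kedub-uki-em
1. f -> v, k -> g, t -> d / V _ V: fires at position(s) 7: kedubugiem
surface: kedubugiem


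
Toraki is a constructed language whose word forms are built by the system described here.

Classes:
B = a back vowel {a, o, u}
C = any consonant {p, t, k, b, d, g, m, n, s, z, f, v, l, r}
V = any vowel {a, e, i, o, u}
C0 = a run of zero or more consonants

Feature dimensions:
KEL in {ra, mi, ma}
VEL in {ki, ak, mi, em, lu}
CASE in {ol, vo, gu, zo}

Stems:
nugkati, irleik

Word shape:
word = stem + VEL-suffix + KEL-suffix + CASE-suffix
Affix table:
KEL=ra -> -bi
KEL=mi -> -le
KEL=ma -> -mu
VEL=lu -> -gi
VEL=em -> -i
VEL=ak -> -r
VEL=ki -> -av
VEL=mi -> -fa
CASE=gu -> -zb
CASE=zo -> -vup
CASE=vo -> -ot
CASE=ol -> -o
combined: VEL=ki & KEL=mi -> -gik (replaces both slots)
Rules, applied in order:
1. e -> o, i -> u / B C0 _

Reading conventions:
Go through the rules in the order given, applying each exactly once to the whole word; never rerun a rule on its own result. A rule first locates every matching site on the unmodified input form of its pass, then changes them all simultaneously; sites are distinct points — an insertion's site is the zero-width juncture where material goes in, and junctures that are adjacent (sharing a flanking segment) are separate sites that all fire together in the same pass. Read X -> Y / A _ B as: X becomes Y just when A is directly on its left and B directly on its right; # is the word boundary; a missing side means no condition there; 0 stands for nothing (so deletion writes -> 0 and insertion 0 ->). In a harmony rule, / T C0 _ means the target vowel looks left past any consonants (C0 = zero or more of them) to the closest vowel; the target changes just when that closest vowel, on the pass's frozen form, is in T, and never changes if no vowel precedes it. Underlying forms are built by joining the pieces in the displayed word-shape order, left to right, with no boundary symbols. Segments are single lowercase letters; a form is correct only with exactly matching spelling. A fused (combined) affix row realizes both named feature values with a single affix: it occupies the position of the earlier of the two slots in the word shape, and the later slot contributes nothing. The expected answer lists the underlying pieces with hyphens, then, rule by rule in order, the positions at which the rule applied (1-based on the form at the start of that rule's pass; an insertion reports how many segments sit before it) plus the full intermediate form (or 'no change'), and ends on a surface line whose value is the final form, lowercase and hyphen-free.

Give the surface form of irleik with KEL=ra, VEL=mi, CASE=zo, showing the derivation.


underlying: irleik-fa-bi-vup
1. e -> o, i -> u / B C0 _: fires at position(s) 10: irleikfabuvup
surface: irleikfabuvup


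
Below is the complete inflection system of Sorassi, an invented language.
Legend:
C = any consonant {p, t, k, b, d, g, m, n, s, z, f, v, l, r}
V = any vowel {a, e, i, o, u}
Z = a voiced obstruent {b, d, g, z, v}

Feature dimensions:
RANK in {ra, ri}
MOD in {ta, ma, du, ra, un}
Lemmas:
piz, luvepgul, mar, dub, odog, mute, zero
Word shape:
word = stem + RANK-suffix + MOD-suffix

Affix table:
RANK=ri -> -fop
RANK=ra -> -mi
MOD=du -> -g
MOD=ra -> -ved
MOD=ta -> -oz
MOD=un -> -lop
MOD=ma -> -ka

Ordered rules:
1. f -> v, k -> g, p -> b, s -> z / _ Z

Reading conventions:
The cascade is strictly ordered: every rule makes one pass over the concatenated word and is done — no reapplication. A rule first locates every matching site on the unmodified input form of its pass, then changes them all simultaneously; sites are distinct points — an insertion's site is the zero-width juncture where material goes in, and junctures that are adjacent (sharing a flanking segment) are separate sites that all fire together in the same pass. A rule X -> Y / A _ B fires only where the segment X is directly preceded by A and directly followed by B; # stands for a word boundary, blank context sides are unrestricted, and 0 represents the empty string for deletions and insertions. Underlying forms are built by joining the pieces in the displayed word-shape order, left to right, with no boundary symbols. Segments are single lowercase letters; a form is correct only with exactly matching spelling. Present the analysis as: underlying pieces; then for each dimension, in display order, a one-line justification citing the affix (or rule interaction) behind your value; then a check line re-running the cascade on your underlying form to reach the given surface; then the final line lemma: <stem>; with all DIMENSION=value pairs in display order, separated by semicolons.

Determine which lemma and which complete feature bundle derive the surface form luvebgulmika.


underlying: luvepgul-mi-ka
RANK=ra - signalled by the affix -mi
MOD=ma - signalled by the affix -ka
check: luvepgulmika -> luvebgulmika
lemma: luvepgul; RANK=ra; MOD=ma


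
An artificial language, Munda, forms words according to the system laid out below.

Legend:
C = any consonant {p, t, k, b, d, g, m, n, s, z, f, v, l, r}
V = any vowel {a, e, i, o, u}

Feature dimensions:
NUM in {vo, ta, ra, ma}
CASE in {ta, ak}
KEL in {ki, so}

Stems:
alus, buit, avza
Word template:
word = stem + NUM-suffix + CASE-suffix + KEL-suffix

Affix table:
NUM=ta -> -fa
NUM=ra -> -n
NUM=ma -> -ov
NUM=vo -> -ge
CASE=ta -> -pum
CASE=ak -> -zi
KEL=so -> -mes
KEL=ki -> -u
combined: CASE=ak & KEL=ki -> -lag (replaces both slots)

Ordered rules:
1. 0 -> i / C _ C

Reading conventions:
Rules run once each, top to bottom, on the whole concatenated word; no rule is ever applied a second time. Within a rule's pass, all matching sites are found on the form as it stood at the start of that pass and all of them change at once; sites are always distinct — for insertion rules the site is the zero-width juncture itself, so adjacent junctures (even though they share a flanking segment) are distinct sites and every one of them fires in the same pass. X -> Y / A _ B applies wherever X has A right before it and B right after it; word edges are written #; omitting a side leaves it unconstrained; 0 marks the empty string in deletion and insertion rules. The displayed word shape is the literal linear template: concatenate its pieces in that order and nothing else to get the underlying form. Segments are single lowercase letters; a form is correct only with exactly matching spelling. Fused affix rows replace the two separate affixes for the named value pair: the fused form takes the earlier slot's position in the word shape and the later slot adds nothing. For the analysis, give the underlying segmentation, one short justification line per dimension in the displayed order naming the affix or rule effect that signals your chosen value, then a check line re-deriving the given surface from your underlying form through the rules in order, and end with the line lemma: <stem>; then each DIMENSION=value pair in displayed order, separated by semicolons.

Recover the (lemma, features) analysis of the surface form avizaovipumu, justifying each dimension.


underlying: avza-ov-pum-u
NUM=ma - signalled by the affix -ov
CASE=ta - signalled by the affix -pum
KEL=ki - signalled by the affix -u
check: avzaovpumu -> avizaovipumu
lemma: avza; NUM=ma; CASE=ta; KEL=ki


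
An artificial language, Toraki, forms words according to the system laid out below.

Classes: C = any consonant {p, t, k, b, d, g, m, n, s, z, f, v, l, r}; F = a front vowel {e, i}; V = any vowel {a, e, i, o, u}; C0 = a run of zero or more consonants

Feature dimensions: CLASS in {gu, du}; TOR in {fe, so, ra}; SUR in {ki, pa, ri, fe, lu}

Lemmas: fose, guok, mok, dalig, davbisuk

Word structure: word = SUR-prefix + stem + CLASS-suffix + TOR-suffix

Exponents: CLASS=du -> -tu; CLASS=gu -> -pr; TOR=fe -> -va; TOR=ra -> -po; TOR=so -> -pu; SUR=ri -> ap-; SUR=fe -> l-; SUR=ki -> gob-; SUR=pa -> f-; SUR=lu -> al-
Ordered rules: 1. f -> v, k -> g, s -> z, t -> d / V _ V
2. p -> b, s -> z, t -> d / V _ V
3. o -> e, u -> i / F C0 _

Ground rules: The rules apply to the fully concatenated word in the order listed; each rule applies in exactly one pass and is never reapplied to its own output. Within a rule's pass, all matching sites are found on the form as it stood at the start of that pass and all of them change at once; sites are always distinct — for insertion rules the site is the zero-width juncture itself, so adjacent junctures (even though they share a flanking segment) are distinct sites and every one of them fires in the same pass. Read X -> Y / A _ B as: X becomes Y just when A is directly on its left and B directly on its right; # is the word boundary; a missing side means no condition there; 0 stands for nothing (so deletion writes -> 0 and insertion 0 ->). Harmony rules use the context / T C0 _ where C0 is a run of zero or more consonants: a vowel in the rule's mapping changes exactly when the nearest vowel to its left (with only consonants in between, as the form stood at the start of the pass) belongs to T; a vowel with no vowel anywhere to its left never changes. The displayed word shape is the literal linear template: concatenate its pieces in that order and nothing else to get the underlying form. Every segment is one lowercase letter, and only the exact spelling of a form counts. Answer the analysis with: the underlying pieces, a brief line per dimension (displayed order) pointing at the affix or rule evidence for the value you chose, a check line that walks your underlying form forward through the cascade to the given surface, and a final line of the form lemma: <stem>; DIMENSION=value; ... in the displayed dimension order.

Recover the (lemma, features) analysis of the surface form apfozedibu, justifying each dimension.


underlying: ap-fose-tu-pu
CLASS=du - signalled by the affix -tu
TOR=so - signalled by the affix -pu
SUR=ri - signalled by the affix ap-
check: apfosetupu -> apfozedupu -> apfozedubu -> apfozedibu
lemma: fose; CLASS=du; TOR=so; SUR=ri


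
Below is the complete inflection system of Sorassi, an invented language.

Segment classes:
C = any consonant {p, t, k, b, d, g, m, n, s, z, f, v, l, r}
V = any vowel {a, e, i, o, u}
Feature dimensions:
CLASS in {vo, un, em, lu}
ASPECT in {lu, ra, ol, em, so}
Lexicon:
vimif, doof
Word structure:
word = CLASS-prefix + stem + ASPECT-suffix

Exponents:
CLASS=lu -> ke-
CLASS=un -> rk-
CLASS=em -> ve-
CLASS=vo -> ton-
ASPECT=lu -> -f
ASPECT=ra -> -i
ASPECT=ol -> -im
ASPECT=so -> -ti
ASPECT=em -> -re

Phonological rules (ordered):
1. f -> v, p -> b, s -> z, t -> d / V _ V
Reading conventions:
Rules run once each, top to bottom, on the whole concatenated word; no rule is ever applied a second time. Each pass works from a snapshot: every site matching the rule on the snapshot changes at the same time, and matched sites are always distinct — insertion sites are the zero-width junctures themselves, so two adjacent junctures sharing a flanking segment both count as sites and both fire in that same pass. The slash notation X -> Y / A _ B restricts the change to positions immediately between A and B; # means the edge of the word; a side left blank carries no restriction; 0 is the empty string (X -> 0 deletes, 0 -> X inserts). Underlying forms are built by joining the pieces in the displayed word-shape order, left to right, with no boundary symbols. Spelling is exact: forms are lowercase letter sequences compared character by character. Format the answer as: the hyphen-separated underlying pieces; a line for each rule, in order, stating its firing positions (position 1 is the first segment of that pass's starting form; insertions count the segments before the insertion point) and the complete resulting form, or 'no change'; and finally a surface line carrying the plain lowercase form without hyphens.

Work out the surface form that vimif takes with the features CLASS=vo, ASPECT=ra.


underlying: ton-vimif-i
1. f -> v, p -> b, s -> z, t -> d / V _ V: fires at position(s) 8: tonvimivi
surface: tonvimivi


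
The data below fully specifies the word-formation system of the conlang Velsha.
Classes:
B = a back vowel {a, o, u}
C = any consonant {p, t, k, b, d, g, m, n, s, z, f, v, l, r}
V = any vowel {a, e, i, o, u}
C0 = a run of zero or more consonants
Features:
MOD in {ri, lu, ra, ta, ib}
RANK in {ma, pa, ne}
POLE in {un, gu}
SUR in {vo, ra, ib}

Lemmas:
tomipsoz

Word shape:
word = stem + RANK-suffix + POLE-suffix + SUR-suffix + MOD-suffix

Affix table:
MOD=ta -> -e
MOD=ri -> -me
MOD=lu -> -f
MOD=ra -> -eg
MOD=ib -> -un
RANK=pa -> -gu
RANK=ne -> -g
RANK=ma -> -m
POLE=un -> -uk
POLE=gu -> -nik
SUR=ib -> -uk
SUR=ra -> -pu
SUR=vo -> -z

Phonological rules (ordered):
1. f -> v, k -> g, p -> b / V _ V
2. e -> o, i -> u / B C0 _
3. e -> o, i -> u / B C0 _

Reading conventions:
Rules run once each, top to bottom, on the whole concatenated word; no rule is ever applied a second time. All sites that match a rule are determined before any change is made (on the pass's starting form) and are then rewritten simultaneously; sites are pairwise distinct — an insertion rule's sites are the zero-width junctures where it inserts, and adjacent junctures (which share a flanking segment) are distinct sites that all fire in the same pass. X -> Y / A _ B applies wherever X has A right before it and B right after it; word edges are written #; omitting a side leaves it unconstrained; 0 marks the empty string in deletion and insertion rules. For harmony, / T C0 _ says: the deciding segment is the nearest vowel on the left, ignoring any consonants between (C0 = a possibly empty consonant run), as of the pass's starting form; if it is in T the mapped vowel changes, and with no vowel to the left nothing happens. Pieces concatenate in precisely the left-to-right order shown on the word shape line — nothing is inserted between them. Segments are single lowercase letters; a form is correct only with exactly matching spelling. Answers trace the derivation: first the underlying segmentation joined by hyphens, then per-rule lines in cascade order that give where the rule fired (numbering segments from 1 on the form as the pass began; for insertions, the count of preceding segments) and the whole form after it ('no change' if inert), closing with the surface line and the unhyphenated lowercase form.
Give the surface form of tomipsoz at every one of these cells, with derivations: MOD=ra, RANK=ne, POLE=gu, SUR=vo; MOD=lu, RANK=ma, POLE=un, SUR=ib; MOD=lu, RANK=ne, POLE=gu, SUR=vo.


cell MOD=ra, RANK=ne, POLE=gu, SUR=vo:
underlying: tomipsoz-g-nik-z-eg
1. f -> v, k -> g, p -> b / V _ V: no change
2. e -> o, i -> u / B C0 _: fires at position(s) 4, 11: tomupsozgnukzeg
3. e -> o, i -> u / B C0 _: fires at position(s) 14: tomupsozgnukzog
surface: tomupsozgnukzog

cell MOD=lu, RANK=ma, POLE=un, SUR=ib:
underlying: tomipsoz-m-uk-uk-f
1. f -> v, k -> g, p -> b / V _ V: fires at position(s) 11: tomipsozmugukf
2. e -> o, i -> u / B C0 _: fires at position(s) 4: tomupsozmugukf
3. e -> o, i -> u / B C0 _: no change
surface: tomupsozmugukf

cell MOD=lu, RANK=ne, POLE=gu, SUR=vo:
underlying: tomipsoz-g-nik-z-f
1. f -> v, k -> g, p -> b / V _ V: no change
2. e -> o, i -> u / B C0 _: fires at position(s) 4, 11: tomupsozgnukzf
3. e -> o, i -> u / B C0 _: no change
surface: tomupsozgnukzf


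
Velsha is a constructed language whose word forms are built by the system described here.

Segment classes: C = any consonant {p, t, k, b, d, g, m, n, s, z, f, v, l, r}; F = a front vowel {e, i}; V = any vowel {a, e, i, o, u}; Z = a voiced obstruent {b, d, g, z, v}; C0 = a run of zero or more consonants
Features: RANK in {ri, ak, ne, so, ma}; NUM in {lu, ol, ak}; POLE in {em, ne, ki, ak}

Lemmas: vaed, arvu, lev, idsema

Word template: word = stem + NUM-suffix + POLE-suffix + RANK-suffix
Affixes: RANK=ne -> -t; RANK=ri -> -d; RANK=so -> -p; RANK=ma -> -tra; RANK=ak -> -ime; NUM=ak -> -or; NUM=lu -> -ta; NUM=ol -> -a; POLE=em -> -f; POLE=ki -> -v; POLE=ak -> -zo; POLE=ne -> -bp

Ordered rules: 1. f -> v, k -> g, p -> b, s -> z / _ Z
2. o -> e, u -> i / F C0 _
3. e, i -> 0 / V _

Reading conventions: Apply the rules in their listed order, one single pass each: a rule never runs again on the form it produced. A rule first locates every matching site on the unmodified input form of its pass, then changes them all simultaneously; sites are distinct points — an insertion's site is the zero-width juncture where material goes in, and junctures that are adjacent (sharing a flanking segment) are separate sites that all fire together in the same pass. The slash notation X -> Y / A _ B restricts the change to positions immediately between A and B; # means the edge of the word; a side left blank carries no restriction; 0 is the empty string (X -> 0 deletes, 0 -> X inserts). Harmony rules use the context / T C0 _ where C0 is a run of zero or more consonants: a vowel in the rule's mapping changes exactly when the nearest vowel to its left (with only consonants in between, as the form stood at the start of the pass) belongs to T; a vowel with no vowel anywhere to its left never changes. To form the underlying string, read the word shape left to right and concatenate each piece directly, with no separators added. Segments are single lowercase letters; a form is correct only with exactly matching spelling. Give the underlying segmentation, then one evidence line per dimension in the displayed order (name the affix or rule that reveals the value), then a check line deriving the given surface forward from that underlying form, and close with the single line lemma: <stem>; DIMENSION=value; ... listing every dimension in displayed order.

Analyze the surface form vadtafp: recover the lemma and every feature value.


underlying: vaed-ta-f-p
RANK=so - signalled by the affix -p
NUM=lu - signalled by the affix -ta
POLE=em - signalled by the affix -f
check: vaedtafp -> vaedtafp -> vaedtafp -> vadtafp
lemma: vaed; RANK=so; NUM=lu; POLE=em


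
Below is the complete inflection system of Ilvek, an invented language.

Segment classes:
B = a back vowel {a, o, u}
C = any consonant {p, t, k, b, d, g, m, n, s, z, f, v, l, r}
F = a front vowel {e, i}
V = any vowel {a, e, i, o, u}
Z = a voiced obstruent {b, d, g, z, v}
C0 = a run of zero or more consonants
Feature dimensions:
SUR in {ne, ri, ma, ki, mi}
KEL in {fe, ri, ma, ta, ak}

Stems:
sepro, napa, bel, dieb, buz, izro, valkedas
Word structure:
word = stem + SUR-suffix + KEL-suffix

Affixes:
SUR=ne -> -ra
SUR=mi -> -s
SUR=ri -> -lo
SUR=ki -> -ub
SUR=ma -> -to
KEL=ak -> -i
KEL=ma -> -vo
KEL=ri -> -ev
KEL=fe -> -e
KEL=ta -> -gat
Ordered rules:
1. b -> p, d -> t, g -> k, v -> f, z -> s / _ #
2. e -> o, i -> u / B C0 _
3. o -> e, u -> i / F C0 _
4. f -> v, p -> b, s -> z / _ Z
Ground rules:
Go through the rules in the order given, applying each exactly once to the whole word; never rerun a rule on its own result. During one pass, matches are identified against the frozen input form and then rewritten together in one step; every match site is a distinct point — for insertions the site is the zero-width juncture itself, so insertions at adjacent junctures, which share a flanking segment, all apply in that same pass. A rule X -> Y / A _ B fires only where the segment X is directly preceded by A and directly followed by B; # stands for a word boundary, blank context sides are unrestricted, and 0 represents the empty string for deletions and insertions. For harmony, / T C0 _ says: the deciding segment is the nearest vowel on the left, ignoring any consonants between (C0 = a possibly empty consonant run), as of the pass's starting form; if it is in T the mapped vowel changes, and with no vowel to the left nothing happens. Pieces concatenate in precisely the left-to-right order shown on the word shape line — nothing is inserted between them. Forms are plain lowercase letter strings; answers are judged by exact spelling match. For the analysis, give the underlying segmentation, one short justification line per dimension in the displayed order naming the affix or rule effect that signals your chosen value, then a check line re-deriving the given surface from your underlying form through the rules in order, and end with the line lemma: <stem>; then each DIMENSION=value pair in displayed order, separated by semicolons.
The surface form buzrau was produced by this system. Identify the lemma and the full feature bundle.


underlying: buz-ra-i
SUR=ne - signalled by the affix -ra
KEL=ak - signalled by the affix -i
check: buzrai -> buzrai -> buzrau -> buzrau -> buzrau
lemma: buz; SUR=ne; KEL=ak


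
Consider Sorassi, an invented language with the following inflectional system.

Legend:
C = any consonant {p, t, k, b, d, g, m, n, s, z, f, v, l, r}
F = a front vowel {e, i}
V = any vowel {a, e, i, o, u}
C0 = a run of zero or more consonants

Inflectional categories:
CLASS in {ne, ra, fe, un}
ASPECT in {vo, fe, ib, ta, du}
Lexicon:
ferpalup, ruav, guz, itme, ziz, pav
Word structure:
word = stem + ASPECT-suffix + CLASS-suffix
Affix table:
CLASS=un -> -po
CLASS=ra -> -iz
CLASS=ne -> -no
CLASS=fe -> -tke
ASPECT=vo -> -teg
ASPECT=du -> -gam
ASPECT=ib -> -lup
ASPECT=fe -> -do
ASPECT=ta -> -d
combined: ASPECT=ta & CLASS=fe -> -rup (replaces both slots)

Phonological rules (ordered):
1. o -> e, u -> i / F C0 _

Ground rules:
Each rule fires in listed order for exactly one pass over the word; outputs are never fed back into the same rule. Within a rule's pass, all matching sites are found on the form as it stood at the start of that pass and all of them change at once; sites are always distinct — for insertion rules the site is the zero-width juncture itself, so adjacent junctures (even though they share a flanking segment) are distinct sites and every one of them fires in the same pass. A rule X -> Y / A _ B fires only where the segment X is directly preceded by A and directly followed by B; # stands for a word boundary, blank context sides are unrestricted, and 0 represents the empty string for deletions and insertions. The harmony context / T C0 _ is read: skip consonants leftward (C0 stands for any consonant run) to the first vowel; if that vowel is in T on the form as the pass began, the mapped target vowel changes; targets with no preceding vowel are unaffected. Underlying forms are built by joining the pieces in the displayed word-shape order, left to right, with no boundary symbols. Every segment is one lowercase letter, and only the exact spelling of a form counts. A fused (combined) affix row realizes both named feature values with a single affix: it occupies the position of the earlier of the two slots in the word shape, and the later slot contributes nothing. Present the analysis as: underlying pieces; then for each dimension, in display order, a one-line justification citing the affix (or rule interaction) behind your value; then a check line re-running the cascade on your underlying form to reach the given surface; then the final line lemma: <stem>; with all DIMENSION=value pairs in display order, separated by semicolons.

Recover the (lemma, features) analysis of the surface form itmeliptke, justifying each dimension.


underlying: itme-lup-tke
CLASS=fe - signalled by the affix -tke
ASPECT=ib - signalled by the affix -lup
check: itmeluptke -> itmeliptke
lemma: itme; CLASS=fe; ASPECT=ib


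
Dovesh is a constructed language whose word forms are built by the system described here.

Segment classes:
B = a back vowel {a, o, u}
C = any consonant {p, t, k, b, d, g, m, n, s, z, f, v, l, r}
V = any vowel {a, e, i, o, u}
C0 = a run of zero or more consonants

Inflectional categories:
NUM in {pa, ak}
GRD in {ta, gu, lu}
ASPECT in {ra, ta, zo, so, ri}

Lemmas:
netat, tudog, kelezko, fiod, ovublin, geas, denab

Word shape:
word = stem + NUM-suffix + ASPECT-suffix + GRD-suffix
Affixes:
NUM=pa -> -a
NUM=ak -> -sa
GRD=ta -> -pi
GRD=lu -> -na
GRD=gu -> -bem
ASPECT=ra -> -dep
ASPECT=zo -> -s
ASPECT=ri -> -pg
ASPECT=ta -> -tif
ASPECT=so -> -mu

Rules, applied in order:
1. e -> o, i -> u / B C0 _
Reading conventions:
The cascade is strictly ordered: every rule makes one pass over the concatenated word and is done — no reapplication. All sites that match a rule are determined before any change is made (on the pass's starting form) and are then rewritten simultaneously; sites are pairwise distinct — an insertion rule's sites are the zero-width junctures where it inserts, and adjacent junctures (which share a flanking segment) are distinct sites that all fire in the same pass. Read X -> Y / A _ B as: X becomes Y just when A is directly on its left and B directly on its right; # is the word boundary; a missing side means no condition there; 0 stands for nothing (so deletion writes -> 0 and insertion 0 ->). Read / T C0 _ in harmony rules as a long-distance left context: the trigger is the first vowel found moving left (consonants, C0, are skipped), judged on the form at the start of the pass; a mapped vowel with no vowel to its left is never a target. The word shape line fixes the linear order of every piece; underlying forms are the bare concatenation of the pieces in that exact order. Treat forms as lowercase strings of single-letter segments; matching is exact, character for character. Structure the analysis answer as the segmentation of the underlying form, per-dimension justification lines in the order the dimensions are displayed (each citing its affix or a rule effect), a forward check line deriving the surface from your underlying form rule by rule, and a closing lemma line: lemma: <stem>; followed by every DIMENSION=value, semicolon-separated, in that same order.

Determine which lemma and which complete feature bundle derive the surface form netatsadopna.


underlying: netat-sa-dep-na
NUM=ak - signalled by the affix -sa
GRD=lu - signalled by the affix -na
ASPECT=ra - signalled by the affix -dep
check: netatsadepna -> netatsadopna
lemma: netat; NUM=ak; GRD=lu; ASPECT=ra


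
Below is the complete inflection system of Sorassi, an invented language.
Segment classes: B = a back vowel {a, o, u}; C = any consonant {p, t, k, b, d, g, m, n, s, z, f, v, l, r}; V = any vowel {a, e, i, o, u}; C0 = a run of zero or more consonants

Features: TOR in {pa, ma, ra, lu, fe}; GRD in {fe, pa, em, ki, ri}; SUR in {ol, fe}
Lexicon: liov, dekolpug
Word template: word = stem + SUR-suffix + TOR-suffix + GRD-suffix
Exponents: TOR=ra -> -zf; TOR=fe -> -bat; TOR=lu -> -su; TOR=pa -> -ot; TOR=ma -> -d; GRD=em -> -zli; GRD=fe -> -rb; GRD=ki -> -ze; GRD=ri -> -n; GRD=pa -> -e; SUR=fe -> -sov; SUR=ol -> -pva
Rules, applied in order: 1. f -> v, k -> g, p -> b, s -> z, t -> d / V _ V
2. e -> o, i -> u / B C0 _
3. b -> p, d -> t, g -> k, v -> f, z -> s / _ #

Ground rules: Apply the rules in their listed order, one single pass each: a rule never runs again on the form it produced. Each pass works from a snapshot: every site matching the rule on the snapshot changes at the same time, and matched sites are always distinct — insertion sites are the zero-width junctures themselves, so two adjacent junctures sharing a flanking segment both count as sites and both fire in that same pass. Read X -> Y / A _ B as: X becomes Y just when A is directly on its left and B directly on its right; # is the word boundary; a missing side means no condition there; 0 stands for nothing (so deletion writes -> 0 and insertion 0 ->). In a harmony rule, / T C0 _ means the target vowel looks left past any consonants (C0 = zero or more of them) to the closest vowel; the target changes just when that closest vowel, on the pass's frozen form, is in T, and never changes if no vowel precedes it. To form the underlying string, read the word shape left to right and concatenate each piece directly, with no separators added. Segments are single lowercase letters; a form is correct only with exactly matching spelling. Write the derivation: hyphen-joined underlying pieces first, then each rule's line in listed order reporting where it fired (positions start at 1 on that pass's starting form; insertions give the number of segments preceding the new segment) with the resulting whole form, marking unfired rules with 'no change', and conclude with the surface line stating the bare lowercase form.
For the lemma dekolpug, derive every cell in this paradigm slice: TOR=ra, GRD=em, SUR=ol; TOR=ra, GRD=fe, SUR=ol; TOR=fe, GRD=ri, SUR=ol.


cell TOR=ra, GRD=em, SUR=ol:
underlying: dekolpug-pva-zf-zli
1. f -> v, k -> g, p -> b, s -> z, t -> d / V _ V: fires at position(s) 3: degolpugpvazfzli
2. e -> o, i -> u / B C0 _: fires at position(s) 16: degolpugpvazfzlu
3. b -> p, d -> t, g -> k, v -> f, z -> s / _ #: no change
surface: degolpugpvazfzlu

cell TOR=ra, GRD=fe, SUR=ol:
underlying: dekolpug-pva-zf-rb
1. f -> v, k -> g, p -> b, s -> z, t -> d / V _ V: fires at position(s) 3: degolpugpvazfrb
2. e -> o, i -> u / B C0 _: no change
3. b -> p, d -> t, g -> k, v -> f, z -> s / _ #: fires at position(s) 15: degolpugpvazfrp
surface: degolpugpvazfrp

cell TOR=fe, GRD=ri, SUR=ol:
underlying: dekolpug-pva-bat-n
1. f -> v, k -> g, p -> b, s -> z, t -> d / V _ V: fires at position(s) 3: degolpugpvabatn
2. e -> o, i -> u / B C0 _: no change
3. b -> p, d -> t, g -> k, v -> f, z -> s / _ #: no change
surface: degolpugpvabatn
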